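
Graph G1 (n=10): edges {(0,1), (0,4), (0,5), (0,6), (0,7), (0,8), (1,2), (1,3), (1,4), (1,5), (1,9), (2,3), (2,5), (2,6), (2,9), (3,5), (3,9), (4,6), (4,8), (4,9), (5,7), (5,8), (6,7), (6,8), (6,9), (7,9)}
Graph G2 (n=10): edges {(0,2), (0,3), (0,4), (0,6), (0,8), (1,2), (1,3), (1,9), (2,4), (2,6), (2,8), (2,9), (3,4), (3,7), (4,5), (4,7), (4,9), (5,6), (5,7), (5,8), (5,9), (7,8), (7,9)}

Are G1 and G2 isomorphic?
No, not isomorphic

The graphs are NOT isomorphic.

Degrees in G1: deg(0)=6, deg(1)=6, deg(2)=5, deg(3)=4, deg(4)=5, deg(5)=6, deg(6)=6, deg(7)=4, deg(8)=4, deg(9)=6.
Sorted degree sequence of G1: [6, 6, 6, 6, 6, 5, 5, 4, 4, 4].
Degrees in G2: deg(0)=5, deg(1)=3, deg(2)=6, deg(3)=4, deg(4)=6, deg(5)=5, deg(6)=3, deg(7)=5, deg(8)=4, deg(9)=5.
Sorted degree sequence of G2: [6, 6, 5, 5, 5, 5, 4, 4, 3, 3].
The (sorted) degree sequence is an isomorphism invariant, so since G1 and G2 have different degree sequences they cannot be isomorphic.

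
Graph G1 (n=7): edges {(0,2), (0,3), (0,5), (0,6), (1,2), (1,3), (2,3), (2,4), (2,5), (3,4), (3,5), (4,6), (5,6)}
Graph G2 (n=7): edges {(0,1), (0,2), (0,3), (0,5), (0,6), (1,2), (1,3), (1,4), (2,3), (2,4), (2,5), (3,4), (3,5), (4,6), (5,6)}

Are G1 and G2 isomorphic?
No, not isomorphic

The graphs are NOT isomorphic.

Counting edges: G1 has 13 edge(s); G2 has 15 edge(s).
Edge count is an isomorphism invariant (a bijection on vertices induces a bijection on edges), so differing edge counts rule out isomorphism.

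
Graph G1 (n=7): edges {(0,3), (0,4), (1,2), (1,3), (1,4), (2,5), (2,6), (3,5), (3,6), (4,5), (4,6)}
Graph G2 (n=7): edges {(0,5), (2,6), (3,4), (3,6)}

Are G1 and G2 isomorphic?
No, not isomorphic

The graphs are NOT isomorphic.

Connected components of G1: 1 component(s) with vertex sets [[0, 1, 2, 3, 4, 5, 6]], sizes [7].
Connected components of G2: 3 component(s) with vertex sets [[1], [0, 5], [2, 3, 4, 6]], sizes [1, 2, 4].
The number of connected components (and the multiset of component sizes) is an isomorphism invariant — an isomorphism maps each component of G1 bijectively onto a component of G2. Since G1 has 1 component(s) and G2 has 3, they cannot be isomorphic.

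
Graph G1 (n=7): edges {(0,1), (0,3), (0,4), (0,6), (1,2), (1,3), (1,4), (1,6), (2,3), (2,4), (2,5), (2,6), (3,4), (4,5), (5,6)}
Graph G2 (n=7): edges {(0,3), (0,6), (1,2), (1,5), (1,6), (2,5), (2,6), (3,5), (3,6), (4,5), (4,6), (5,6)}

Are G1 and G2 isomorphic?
No, not isomorphic

The graphs are NOT isomorphic.

Counting triangles (3-cliques): G1 has 11, G2 has 7.
Triangle count is an isomorphism invariant, so differing triangle counts rule out isomorphism.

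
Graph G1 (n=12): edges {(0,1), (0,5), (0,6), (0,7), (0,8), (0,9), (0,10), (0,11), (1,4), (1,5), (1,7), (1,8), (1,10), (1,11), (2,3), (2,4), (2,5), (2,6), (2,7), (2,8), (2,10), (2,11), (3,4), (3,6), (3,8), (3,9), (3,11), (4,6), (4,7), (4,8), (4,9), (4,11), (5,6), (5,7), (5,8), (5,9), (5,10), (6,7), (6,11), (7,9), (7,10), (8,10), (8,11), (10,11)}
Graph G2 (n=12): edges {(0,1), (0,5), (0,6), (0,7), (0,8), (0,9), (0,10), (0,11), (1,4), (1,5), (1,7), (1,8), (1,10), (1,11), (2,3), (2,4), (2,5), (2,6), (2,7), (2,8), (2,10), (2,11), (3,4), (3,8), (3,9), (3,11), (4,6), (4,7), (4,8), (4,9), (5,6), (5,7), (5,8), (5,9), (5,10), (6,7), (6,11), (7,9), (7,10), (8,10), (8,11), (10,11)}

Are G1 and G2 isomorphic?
No, not isomorphic

The graphs are NOT isomorphic.

Counting edges: G1 has 44 edge(s); G2 has 42 edge(s).
Edge count is an isomorphism invariant (a bijection on vertices induces a bijection on edges), so differing edge counts rule out isomorphism.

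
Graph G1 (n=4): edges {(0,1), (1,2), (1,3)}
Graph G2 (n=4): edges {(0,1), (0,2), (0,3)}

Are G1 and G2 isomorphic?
Yes, isomorphic

The graphs are isomorphic.
One valid mapping φ: V(G1) → V(G2): 0→2, 1→0, 2→1, 3→3

Verify φ preserves adjacency — for each edge of G1, its image is an edge of G2:
  (0,1) → (φ(0),φ(1)) = (0,2) ∈ E(G2) ✓
  (1,2) → (φ(1),φ(2)) = (0,1) ∈ E(G2) ✓
  (1,3) → (φ(1),φ(3)) = (0,3) ∈ E(G2) ✓
All 3 edges of G1 map to edges of G2, and |E(G1)| = |E(G2)| = 3, so φ is a bijection on edges as well as vertices. Hence G1 ≅ G2.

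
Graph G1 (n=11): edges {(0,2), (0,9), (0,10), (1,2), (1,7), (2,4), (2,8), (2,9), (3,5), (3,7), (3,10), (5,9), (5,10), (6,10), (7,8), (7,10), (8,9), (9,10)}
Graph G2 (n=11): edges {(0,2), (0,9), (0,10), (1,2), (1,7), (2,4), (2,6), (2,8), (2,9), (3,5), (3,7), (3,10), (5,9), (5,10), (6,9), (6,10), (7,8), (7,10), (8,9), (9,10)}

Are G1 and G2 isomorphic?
No, not isomorphic

The graphs are NOT isomorphic.

Counting edges: G1 has 18 edge(s); G2 has 20 edge(s).
Edge count is an isomorphism invariant (a bijection on vertices induces a bijection on edges), so differing edge counts rule out isomorphism.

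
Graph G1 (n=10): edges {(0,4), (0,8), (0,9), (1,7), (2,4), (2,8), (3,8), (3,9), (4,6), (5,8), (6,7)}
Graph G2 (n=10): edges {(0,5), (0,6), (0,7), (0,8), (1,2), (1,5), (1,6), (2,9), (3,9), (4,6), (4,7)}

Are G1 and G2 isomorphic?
Yes, isomorphic

The graphs are isomorphic.
One valid mapping φ: V(G1) → V(G2): 0→6, 1→3, 2→5, 3→7, 4→1, 5→8, 6→2, 7→9, 8→0, 9→4

Verify φ preserves adjacency — for each edge of G1, its image is an edge of G2:
  (0,4) → (φ(0),φ(4)) = (1,6) ∈ E(G2) ✓
  (0,8) → (φ(0),φ(8)) = (0,6) ∈ E(G2) ✓
  (0,9) → (φ(0),φ(9)) = (4,6) ∈ E(G2) ✓
  (1,7) → (φ(1),φ(7)) = (3,9) ∈ E(G2) ✓
  (2,4) → (φ(2),φ(4)) = (1,5) ∈ E(G2) ✓
  (2,8) → (φ(2),φ(8)) = (0,5) ∈ E(G2) ✓
  (3,8) → (φ(3),φ(8)) = (0,7) ∈ E(G2) ✓
  (3,9) → (φ(3),φ(9)) = (4,7) ∈ E(G2) ✓
  (4,6) → (φ(4),φ(6)) = (1,2) ∈ E(G2) ✓
  (5,8) → (φ(5),φ(8)) = (0,8) ∈ E(G2) ✓
  (6,7) → (φ(6),φ(7)) = (2,9) ∈ E(G2) ✓
All 11 edges of G1 map to edges of G2, and |E(G1)| = |E(G2)| = 11, so φ is a bijection on edges as well as vertices. Hence G1 ≅ G2.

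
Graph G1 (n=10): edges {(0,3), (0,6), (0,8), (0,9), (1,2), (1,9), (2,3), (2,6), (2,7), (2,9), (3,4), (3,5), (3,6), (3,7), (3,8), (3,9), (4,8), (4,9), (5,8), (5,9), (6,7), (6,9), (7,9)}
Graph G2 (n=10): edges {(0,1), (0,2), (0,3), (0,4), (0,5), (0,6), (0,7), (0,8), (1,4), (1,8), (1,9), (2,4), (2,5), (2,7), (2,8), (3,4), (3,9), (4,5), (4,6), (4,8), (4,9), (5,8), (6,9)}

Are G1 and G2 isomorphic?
Yes, isomorphic

The graphs are isomorphic.
One valid mapping φ: V(G1) → V(G2): 0→1, 1→7, 2→2, 3→4, 4→6, 5→3, 6→8, 7→5, 8→9, 9→0

Verify φ preserves adjacency — for each edge of G1, its image is an edge of G2:
  (0,3) → (φ(0),φ(3)) = (1,4) ∈ E(G2) ✓
  (0,6) → (φ(0),φ(6)) = (1,8) ∈ E(G2) ✓
  (0,8) → (φ(0),φ(8)) = (1,9) ∈ E(G2) ✓
  (0,9) → (φ(0),φ(9)) = (0,1) ∈ E(G2) ✓
  (1,2) → (φ(1),φ(2)) = (2,7) ∈ E(G2) ✓
  (1,9) → (φ(1),φ(9)) = (0,7) ∈ E(G2) ✓
  (2,3) → (φ(2),φ(3)) = (2,4) ∈ E(G2) ✓
  (2,6) → (φ(2),φ(6)) = (2,8) ∈ E(G2) ✓
  (2,7) → (φ(2),φ(7)) = (2,5) ∈ E(G2) ✓
  (2,9) → (φ(2),φ(9)) = (0,2) ∈ E(G2) ✓
  (3,4) → (φ(3),φ(4)) = (4,6) ∈ E(G2) ✓
  (3,5) → (φ(3),φ(5)) = (3,4) ∈ E(G2) ✓
  (3,6) → (φ(3),φ(6)) = (4,8) ∈ E(G2) ✓
  (3,7) → (φ(3),φ(7)) = (4,5) ∈ E(G2) ✓
  (3,8) → (φ(3),φ(8)) = (4,9) ∈ E(G2) ✓
  (3,9) → (φ(3),φ(9)) = (0,4) ∈ E(G2) ✓
  (4,8) → (φ(4),φ(8)) = (6,9) ∈ E(G2) ✓
  (4,9) → (φ(4),φ(9)) = (0,6) ∈ E(G2) ✓
  (5,8) → (φ(5),φ(8)) = (3,9) ∈ E(G2) ✓
  (5,9) → (φ(5),φ(9)) = (0,3) ∈ E(G2) ✓
  (6,7) → (φ(6),φ(7)) = (5,8) ∈ E(G2) ✓
  (6,9) → (φ(6),φ(9)) = (0,8) ∈ E(G2) ✓
  (7,9) → (φ(7),φ(9)) = (0,5) ∈ E(G2) ✓
All 23 edges of G1 map to edges of G2, and |E(G1)| = |E(G2)| = 23, so φ is a bijection on edges as well as vertices. Hence G1 ≅ G2.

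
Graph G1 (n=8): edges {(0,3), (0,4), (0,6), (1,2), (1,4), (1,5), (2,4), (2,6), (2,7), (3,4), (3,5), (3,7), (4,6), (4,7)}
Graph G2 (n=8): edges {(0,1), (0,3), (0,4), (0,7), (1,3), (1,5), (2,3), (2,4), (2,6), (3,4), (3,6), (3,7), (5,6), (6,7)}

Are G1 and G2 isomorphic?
Yes, isomorphic

The graphs are isomorphic.
One valid mapping φ: V(G1) → V(G2): 0→2, 1→1, 2→0, 3→6, 4→3, 5→5, 6→4, 7→7

Verify φ preserves adjacency — for each edge of G1, its image is an edge of G2:
  (0,3) → (φ(0),φ(3)) = (2,6) ∈ E(G2) ✓
  (0,4) → (φ(0),φ(4)) = (2,3) ∈ E(G2) ✓
  (0,6) → (φ(0),φ(6)) = (2,4) ∈ E(G2) ✓
  (1,2) → (φ(1),φ(2)) = (0,1) ∈ E(G2) ✓
  (1,4) → (φ(1),φ(4)) = (1,3) ∈ E(G2) ✓
  (1,5) → (φ(1),φ(5)) = (1,5) ∈ E(G2) ✓
  (2,4) → (φ(2),φ(4)) = (0,3) ∈ E(G2) ✓
  (2,6) → (φ(2),φ(6)) = (0,4) ∈ E(G2) ✓
  (2,7) → (φ(2),φ(7)) = (0,7) ∈ E(G2) ✓
  (3,4) → (φ(3),φ(4)) = (3,6) ∈ E(G2) ✓
  (3,5) → (φ(3),φ(5)) = (5,6) ∈ E(G2) ✓
  (3,7) → (φ(3),φ(7)) = (6,7) ∈ E(G2) ✓
  (4,6) → (φ(4),φ(6)) = (3,4) ∈ E(G2) ✓
  (4,7) → (φ(4),φ(7)) = (3,7) ∈ E(G2) ✓
All 14 edges of G1 map to edges of G2, and |E(G1)| = |E(G2)| = 14, so φ is a bijection on edges as well as vertices. Hence G1 ≅ G2.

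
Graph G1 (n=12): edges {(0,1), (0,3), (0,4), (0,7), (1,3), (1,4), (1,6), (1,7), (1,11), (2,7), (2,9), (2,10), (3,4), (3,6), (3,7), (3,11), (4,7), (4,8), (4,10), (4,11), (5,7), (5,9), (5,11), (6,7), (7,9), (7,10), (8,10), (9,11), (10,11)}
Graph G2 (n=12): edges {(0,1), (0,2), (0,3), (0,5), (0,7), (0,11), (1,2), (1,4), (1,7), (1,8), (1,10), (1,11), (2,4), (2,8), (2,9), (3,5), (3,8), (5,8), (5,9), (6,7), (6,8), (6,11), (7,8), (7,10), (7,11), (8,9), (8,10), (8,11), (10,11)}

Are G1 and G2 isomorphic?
Yes, isomorphic

The graphs are isomorphic.
One valid mapping φ: V(G1) → V(G2): 0→10, 1→11, 2→9, 3→7, 4→1, 5→3, 6→6, 7→8, 8→4, 9→5, 10→2, 11→0

Verify φ preserves adjacency — for each edge of G1, its image is an edge of G2:
  (0,1) → (φ(0),φ(1)) = (10,11) ∈ E(G2) ✓
  (0,3) → (φ(0),φ(3)) = (7,10) ∈ E(G2) ✓
  (0,4) → (φ(0),φ(4)) = (1,10) ∈ E(G2) ✓
  (0,7) → (φ(0),φ(7)) = (8,10) ∈ E(G2) ✓
  (1,3) → (φ(1),φ(3)) = (7,11) ∈ E(G2) ✓
  (1,4) → (φ(1),φ(4)) = (1,11) ∈ E(G2) ✓
  (1,6) → (φ(1),φ(6)) = (6,11) ∈ E(G2) ✓
  (1,7) → (φ(1),φ(7)) = (8,11) ∈ E(G2) ✓
  (1,11) → (φ(1),φ(11)) = (0,11) ∈ E(G2) ✓
  (2,7) → (φ(2),φ(7)) = (8,9) ∈ E(G2) ✓
  (2,9) → (φ(2),φ(9)) = (5,9) ∈ E(G2) ✓
  (2,10) → (φ(2),φ(10)) = (2,9) ∈ E(G2) ✓
  (3,4) → (φ(3),φ(4)) = (1,7) ∈ E(G2) ✓
  (3,6) → (φ(3),φ(6)) = (6,7) ∈ E(G2) ✓
  (3,7) → (φ(3),φ(7)) = (7,8) ∈ E(G2) ✓
  (3,11) → (φ(3),φ(11)) = (0,7) ∈ E(G2) ✓
  (4,7) → (φ(4),φ(7)) = (1,8) ∈ E(G2) ✓
  (4,8) → (φ(4),φ(8)) = (1,4) ∈ E(G2) ✓
  (4,10) → (φ(4),φ(10)) = (1,2) ∈ E(G2) ✓
  (4,11) → (φ(4),φ(11)) = (0,1) ∈ E(G2) ✓
  (5,7) → (φ(5),φ(7)) = (3,8) ∈ E(G2) ✓
  (5,9) → (φ(5),φ(9)) = (3,5) ∈ E(G2) ✓
  (5,11) → (φ(5),φ(11)) = (0,3) ∈ E(G2) ✓
  (6,7) → (φ(6),φ(7)) = (6,8) ∈ E(G2) ✓
  (7,9) → (φ(7),φ(9)) = (5,8) ∈ E(G2) ✓
  (7,10) → (φ(7),φ(10)) = (2,8) ∈ E(G2) ✓
  (8,10) → (φ(8),φ(10)) = (2,4) ∈ E(G2) ✓
  (9,11) → (φ(9),φ(11)) = (0,5) ∈ E(G2) ✓
  (10,11) → (φ(10),φ(11)) = (0,2) ∈ E(G2) ✓
All 29 edges of G1 map to edges of G2, and |E(G1)| = |E(G2)| = 29, so φ is a bijection on edges as well as vertices. Hence G1 ≅ G2.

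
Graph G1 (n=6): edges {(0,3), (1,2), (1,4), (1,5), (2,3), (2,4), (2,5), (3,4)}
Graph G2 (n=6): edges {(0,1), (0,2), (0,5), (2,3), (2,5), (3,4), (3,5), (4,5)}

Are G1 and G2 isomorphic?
Yes, isomorphic

The graphs are isomorphic.
One valid mapping φ: V(G1) → V(G2): 0→1, 1→3, 2→5, 3→0, 4→2, 5→4

Verify φ preserves adjacency — for each edge of G1, its image is an edge of G2:
  (0,3) → (φ(0),φ(3)) = (0,1) ∈ E(G2) ✓
  (1,2) → (φ(1),φ(2)) = (3,5) ∈ E(G2) ✓
  (1,4) → (φ(1),φ(4)) = (2,3) ∈ E(G2) ✓
  (1,5) → (φ(1),φ(5)) = (3,4) ∈ E(G2) ✓
  (2,3) → (φ(2),φ(3)) = (0,5) ∈ E(G2) ✓
  (2,4) → (φ(2),φ(4)) = (2,5) ∈ E(G2) ✓
  (2,5) → (φ(2),φ(5)) = (4,5) ∈ E(G2) ✓
  (3,4) → (φ(3),φ(4)) = (0,2) ∈ E(G2) ✓
All 8 edges of G1 map to edges of G2, and |E(G1)| = |E(G2)| = 8, so φ is a bijection on edges as well as vertices. Hence G1 ≅ G2.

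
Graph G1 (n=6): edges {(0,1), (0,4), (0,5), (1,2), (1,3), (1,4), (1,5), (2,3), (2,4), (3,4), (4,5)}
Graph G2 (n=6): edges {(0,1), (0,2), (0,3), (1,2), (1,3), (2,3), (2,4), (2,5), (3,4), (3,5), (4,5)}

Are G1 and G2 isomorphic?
Yes, isomorphic

The graphs are isomorphic.
One valid mapping φ: V(G1) → V(G2): 0→0, 1→2, 2→4, 3→5, 4→3, 5→1

Verify φ preserves adjacency — for each edge of G1, its image is an edge of G2:
  (0,1) → (φ(0),φ(1)) = (0,2) ∈ E(G2) ✓
  (0,4) → (φ(0),φ(4)) = (0,3) ∈ E(G2) ✓
  (0,5) → (φ(0),φ(5)) = (0,1) ∈ E(G2) ✓
  (1,2) → (φ(1),φ(2)) = (2,4) ∈ E(G2) ✓
  (1,3) → (φ(1),φ(3)) = (2,5) ∈ E(G2) ✓
  (1,4) → (φ(1),φ(4)) = (2,3) ∈ E(G2) ✓
  (1,5) → (φ(1),φ(5)) = (1,2) ∈ E(G2) ✓
  (2,3) → (φ(2),φ(3)) = (4,5) ∈ E(G2) ✓
  (2,4) → (φ(2),φ(4)) = (3,4) ∈ E(G2) ✓
  (3,4) → (φ(3),φ(4)) = (3,5) ∈ E(G2) ✓
  (4,5) → (φ(4),φ(5)) = (1,3) ∈ E(G2) ✓
All 11 edges of G1 map to edges of G2, and |E(G1)| = |E(G2)| = 11, so φ is a bijection on edges as well as vertices. Hence G1 ≅ G2.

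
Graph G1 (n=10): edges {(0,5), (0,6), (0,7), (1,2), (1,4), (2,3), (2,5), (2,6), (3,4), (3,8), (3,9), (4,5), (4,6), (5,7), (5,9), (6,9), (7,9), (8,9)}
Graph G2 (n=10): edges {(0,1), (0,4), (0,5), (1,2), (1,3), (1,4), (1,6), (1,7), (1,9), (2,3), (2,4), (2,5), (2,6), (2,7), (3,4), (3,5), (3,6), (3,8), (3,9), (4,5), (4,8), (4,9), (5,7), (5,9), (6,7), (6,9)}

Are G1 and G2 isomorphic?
No, not isomorphic

The graphs are NOT isomorphic.

Counting triangles (3-cliques): G1 has 3, G2 has 24.
Triangle count is an isomorphism invariant, so differing triangle counts rule out isomorphism.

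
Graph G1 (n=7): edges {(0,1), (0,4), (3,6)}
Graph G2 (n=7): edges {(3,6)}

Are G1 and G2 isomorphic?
No, not isomorphic

The graphs are NOT isomorphic.

Counting edges: G1 has 3 edge(s); G2 has 1 edge(s).
Edge count is an isomorphism invariant (a bijection on vertices induces a bijection on edges), so differing edge counts rule out isomorphism.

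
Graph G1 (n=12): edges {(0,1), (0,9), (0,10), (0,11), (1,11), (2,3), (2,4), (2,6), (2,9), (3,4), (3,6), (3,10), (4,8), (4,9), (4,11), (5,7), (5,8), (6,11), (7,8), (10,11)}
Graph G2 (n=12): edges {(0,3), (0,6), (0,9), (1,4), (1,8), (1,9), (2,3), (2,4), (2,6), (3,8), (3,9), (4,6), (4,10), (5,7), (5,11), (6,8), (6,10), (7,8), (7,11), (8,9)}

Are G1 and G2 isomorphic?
Yes, isomorphic

The graphs are isomorphic.
One valid mapping φ: V(G1) → V(G2): 0→4, 1→10, 2→9, 3→3, 4→8, 5→11, 6→0, 7→5, 8→7, 9→1, 10→2, 11→6

Verify φ preserves adjacency — for each edge of G1, its image is an edge of G2:
  (0,1) → (φ(0),φ(1)) = (4,10) ∈ E(G2) ✓
  (0,9) → (φ(0),φ(9)) = (1,4) ∈ E(G2) ✓
  (0,10) → (φ(0),φ(10)) = (2,4) ∈ E(G2) ✓
  (0,11) → (φ(0),φ(11)) = (4,6) ∈ E(G2) ✓
  (1,11) → (φ(1),φ(11)) = (6,10) ∈ E(G2) ✓
  (2,3) → (φ(2),φ(3)) = (3,9) ∈ E(G2) ✓
  (2,4) → (φ(2),φ(4)) = (8,9) ∈ E(G2) ✓
  (2,6) → (φ(2),φ(6)) = (0,9) ∈ E(G2) ✓
  (2,9) → (φ(2),φ(9)) = (1,9) ∈ E(G2) ✓
  (3,4) → (φ(3),φ(4)) = (3,8) ∈ E(G2) ✓
  (3,6) → (φ(3),φ(6)) = (0,3) ∈ E(G2) ✓
  (3,10) → (φ(3),φ(10)) = (2,3) ∈ E(G2) ✓
  (4,8) → (φ(4),φ(8)) = (7,8) ∈ E(G2) ✓
  (4,9) → (φ(4),φ(9)) = (1,8) ∈ E(G2) ✓
  (4,11) → (φ(4),φ(11)) = (6,8) ∈ E(G2) ✓
  (5,7) → (φ(5),φ(7)) = (5,11) ∈ E(G2) ✓
  (5,8) → (φ(5),φ(8)) = (7,11) ∈ E(G2) ✓
  (6,11) → (φ(6),φ(11)) = (0,6) ∈ E(G2) ✓
  (7,8) → (φ(7),φ(8)) = (5,7) ∈ E(G2) ✓
  (10,11) → (φ(10),φ(11)) = (2,6) ∈ E(G2) ✓
All 20 edges of G1 map to edges of G2, and |E(G1)| = |E(G2)| = 20, so φ is a bijection on edges as well as vertices. Hence G1 ≅ G2.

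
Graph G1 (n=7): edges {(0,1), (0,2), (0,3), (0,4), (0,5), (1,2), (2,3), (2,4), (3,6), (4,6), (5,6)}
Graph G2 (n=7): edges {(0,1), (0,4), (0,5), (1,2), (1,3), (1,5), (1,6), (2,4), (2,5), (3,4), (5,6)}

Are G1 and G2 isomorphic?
Yes, isomorphic

The graphs are isomorphic.
One valid mapping φ: V(G1) → V(G2): 0→1, 1→6, 2→5, 3→2, 4→0, 5→3, 6→4

Verify φ preserves adjacency — for each edge of G1, its image is an edge of G2:
  (0,1) → (φ(0),φ(1)) = (1,6) ∈ E(G2) ✓
  (0,2) → (φ(0),φ(2)) = (1,5) ∈ E(G2) ✓
  (0,3) → (φ(0),φ(3)) = (1,2) ∈ E(G2) ✓
  (0,4) → (φ(0),φ(4)) = (0,1) ∈ E(G2) ✓
  (0,5) → (φ(0),φ(5)) = (1,3) ∈ E(G2) ✓
  (1,2) → (φ(1),φ(2)) = (5,6) ∈ E(G2) ✓
  (2,3) → (φ(2),φ(3)) = (2,5) ∈ E(G2) ✓
  (2,4) → (φ(2),φ(4)) = (0,5) ∈ E(G2) ✓
  (3,6) → (φ(3),φ(6)) = (2,4) ∈ E(G2) ✓
  (4,6) → (φ(4),φ(6)) = (0,4) ∈ E(G2) ✓
  (5,6) → (φ(5),φ(6)) = (3,4) ∈ E(G2) ✓
All 11 edges of G1 map to edges of G2, and |E(G1)| = |E(G2)| = 11, so φ is a bijection on edges as well as vertices. Hence G1 ≅ G2.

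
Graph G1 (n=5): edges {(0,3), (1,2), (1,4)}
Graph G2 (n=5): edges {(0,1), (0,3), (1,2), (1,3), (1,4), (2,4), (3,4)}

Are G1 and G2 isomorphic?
No, not isomorphic

The graphs are NOT isomorphic.

Counting triangles (3-cliques): G1 has 0, G2 has 3.
Triangle count is an isomorphism invariant, so differing triangle counts rule out isomorphism.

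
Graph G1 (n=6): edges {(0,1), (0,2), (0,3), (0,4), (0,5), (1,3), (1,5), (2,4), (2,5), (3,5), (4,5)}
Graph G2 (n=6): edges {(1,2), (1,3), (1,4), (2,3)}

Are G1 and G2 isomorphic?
No, not isomorphic

The graphs are NOT isomorphic.

Degrees in G1: deg(0)=5, deg(1)=3, deg(2)=3, deg(3)=3, deg(4)=3, deg(5)=5.
Sorted degree sequence of G1: [5, 5, 3, 3, 3, 3].
Degrees in G2: deg(0)=0, deg(1)=3, deg(2)=2, deg(3)=2, deg(4)=1, deg(5)=0.
Sorted degree sequence of G2: [3, 2, 2, 1, 0, 0].
The (sorted) degree sequence is an isomorphism invariant, so since G1 and G2 have different degree sequences they cannot be isomorphic.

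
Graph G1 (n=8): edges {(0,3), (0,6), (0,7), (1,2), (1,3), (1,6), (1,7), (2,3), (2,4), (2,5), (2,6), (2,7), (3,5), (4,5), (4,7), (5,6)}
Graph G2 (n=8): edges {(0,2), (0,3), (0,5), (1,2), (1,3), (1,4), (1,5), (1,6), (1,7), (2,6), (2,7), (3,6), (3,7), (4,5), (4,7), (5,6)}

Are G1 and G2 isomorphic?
Yes, isomorphic

The graphs are isomorphic.
One valid mapping φ: V(G1) → V(G2): 0→0, 1→6, 2→1, 3→2, 4→4, 5→7, 6→3, 7→5

Verify φ preserves adjacency — for each edge of G1, its image is an edge of G2:
  (0,3) → (φ(0),φ(3)) = (0,2) ∈ E(G2) ✓
  (0,6) → (φ(0),φ(6)) = (0,3) ∈ E(G2) ✓
  (0,7) → (φ(0),φ(7)) = (0,5) ∈ E(G2) ✓
  (1,2) → (φ(1),φ(2)) = (1,6) ∈ E(G2) ✓
  (1,3) → (φ(1),φ(3)) = (2,6) ∈ E(G2) ✓
  (1,6) → (φ(1),φ(6)) = (3,6) ∈ E(G2) ✓
  (1,7) → (φ(1),φ(7)) = (5,6) ∈ E(G2) ✓
  (2,3) → (φ(2),φ(3)) = (1,2) ∈ E(G2) ✓
  (2,4) → (φ(2),φ(4)) = (1,4) ∈ E(G2) ✓
  (2,5) → (φ(2),φ(5)) = (1,7) ∈ E(G2) ✓
  (2,6) → (φ(2),φ(6)) = (1,3) ∈ E(G2) ✓
  (2,7) → (φ(2),φ(7)) = (1,5) ∈ E(G2) ✓
  (3,5) → (φ(3),φ(5)) = (2,7) ∈ E(G2) ✓
  (4,5) → (φ(4),φ(5)) = (4,7) ∈ E(G2) ✓
  (4,7) → (φ(4),φ(7)) = (4,5) ∈ E(G2) ✓
  (5,6) → (φ(5),φ(6)) = (3,7) ∈ E(G2) ✓
All 16 edges of G1 map to edges of G2, and |E(G1)| = |E(G2)| = 16, so φ is a bijection on edges as well as vertices. Hence G1 ≅ G2.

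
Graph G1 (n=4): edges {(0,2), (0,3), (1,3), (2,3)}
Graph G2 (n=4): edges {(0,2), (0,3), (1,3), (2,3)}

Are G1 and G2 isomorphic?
Yes, isomorphic

The graphs are isomorphic.
One valid mapping φ: V(G1) → V(G2): 0→2, 1→1, 2→0, 3→3

Verify φ preserves adjacency — for each edge of G1, its image is an edge of G2:
  (0,2) → (φ(0),φ(2)) = (0,2) ∈ E(G2) ✓
  (0,3) → (φ(0),φ(3)) = (2,3) ∈ E(G2) ✓
  (1,3) → (φ(1),φ(3)) = (1,3) ∈ E(G2) ✓
  (2,3) → (φ(2),φ(3)) = (0,3) ∈ E(G2) ✓
All 4 edges of G1 map to edges of G2, and |E(G1)| = |E(G2)| = 4, so φ is a bijection on edges as well as vertices. Hence G1 ≅ G2.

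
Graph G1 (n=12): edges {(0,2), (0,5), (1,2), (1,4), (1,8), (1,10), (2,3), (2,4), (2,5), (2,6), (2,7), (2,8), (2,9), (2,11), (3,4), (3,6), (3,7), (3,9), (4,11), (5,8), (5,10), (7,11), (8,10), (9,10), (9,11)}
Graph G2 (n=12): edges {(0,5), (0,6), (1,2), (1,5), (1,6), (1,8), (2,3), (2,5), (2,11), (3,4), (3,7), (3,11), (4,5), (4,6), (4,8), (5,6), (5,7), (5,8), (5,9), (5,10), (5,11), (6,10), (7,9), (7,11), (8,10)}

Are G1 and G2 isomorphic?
Yes, isomorphic

The graphs are isomorphic.
One valid mapping φ: V(G1) → V(G2): 0→9, 1→2, 2→5, 3→6, 4→1, 5→7, 6→0, 7→10, 8→11, 9→4, 10→3, 11→8

Verify φ preserves adjacency — for each edge of G1, its image is an edge of G2:
  (0,2) → (φ(0),φ(2)) = (5,9) ∈ E(G2) ✓
  (0,5) → (φ(0),φ(5)) = (7,9) ∈ E(G2) ✓
  (1,2) → (φ(1),φ(2)) = (2,5) ∈ E(G2) ✓
  (1,4) → (φ(1),φ(4)) = (1,2) ∈ E(G2) ✓
  (1,8) → (φ(1),φ(8)) = (2,11) ∈ E(G2) ✓
  (1,10) → (φ(1),φ(10)) = (2,3) ∈ E(G2) ✓
  (2,3) → (φ(2),φ(3)) = (5,6) ∈ E(G2) ✓
  (2,4) → (φ(2),φ(4)) = (1,5) ∈ E(G2) ✓
  (2,5) → (φ(2),φ(5)) = (5,7) ∈ E(G2) ✓
  (2,6) → (φ(2),φ(6)) = (0,5) ∈ E(G2) ✓
  (2,7) → (φ(2),φ(7)) = (5,10) ∈ E(G2) ✓
  (2,8) → (φ(2),φ(8)) = (5,11) ∈ E(G2) ✓
  (2,9) → (φ(2),φ(9)) = (4,5) ∈ E(G2) ✓
  (2,11) → (φ(2),φ(11)) = (5,8) ∈ E(G2) ✓
  (3,4) → (φ(3),φ(4)) = (1,6) ∈ E(G2) ✓
  (3,6) → (φ(3),φ(6)) = (0,6) ∈ E(G2) ✓
  (3,7) → (φ(3),φ(7)) = (6,10) ∈ E(G2) ✓
  (3,9) → (φ(3),φ(9)) = (4,6) ∈ E(G2) ✓
  (4,11) → (φ(4),φ(11)) = (1,8) ∈ E(G2) ✓
  (5,8) → (φ(5),φ(8)) = (7,11) ∈ E(G2) ✓
  (5,10) → (φ(5),φ(10)) = (3,7) ∈ E(G2) ✓
  (7,11) → (φ(7),φ(11)) = (8,10) ∈ E(G2) ✓
  (8,10) → (φ(8),φ(10)) = (3,11) ∈ E(G2) ✓
  (9,10) → (φ(9),φ(10)) = (3,4) ∈ E(G2) ✓
  (9,11) → (φ(9),φ(11)) = (4,8) ∈ E(G2) ✓
All 25 edges of G1 map to edges of G2, and |E(G1)| = |E(G2)| = 25, so φ is a bijection on edges as well as vertices. Hence G1 ≅ G2.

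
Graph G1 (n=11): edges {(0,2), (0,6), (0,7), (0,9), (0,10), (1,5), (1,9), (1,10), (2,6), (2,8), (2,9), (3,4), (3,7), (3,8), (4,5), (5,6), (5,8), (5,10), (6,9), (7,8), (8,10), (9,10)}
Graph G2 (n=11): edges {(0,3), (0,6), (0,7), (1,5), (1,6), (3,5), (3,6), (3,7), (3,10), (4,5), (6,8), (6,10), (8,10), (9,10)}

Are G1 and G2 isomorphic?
No, not isomorphic

The graphs are NOT isomorphic.

Degrees in G1: deg(0)=5, deg(1)=3, deg(2)=4, deg(3)=3, deg(4)=2, deg(5)=5, deg(6)=4, deg(7)=3, deg(8)=5, deg(9)=5, deg(10)=5.
Sorted degree sequence of G1: [5, 5, 5, 5, 5, 4, 4, 3, 3, 3, 2].
Degrees in G2: deg(0)=3, deg(1)=2, deg(2)=0, deg(3)=5, deg(4)=1, deg(5)=3, deg(6)=5, deg(7)=2, deg(8)=2, deg(9)=1, deg(10)=4.
Sorted degree sequence of G2: [5, 5, 4, 3, 3, 2, 2, 2, 1, 1, 0].
The (sorted) degree sequence is an isomorphism invariant, so since G1 and G2 have different degree sequences they cannot be isomorphic.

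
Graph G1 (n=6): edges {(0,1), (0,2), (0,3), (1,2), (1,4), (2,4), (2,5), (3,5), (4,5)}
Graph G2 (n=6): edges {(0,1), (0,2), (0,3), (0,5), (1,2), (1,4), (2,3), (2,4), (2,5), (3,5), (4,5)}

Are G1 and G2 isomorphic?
No, not isomorphic

The graphs are NOT isomorphic.

Counting edges: G1 has 9 edge(s); G2 has 11 edge(s).
Edge count is an isomorphism invariant (a bijection on vertices induces a bijection on edges), so differing edge counts rule out isomorphism.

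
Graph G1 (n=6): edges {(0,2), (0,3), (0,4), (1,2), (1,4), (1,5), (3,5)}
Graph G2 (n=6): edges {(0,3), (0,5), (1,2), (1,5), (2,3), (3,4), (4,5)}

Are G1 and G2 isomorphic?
Yes, isomorphic

The graphs are isomorphic.
One valid mapping φ: V(G1) → V(G2): 0→3, 1→5, 2→4, 3→2, 4→0, 5→1

Verify φ preserves adjacency — for each edge of G1, its image is an edge of G2:
  (0,2) → (φ(0),φ(2)) = (3,4) ∈ E(G2) ✓
  (0,3) → (φ(0),φ(3)) = (2,3) ∈ E(G2) ✓
  (0,4) → (φ(0),φ(4)) = (0,3) ∈ E(G2) ✓
  (1,2) → (φ(1),φ(2)) = (4,5) ∈ E(G2) ✓
  (1,4) → (φ(1),φ(4)) = (0,5) ∈ E(G2) ✓
  (1,5) → (φ(1),φ(5)) = (1,5) ∈ E(G2) ✓
  (3,5) → (φ(3),φ(5)) = (1,2) ∈ E(G2) ✓
All 7 edges of G1 map to edges of G2, and |E(G1)| = |E(G2)| = 7, so φ is a bijection on edges as well as vertices. Hence G1 ≅ G2.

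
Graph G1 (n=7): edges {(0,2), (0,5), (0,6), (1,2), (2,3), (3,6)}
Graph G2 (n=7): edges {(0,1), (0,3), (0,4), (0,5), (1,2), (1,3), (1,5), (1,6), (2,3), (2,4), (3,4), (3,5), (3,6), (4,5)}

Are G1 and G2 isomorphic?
No, not isomorphic

The graphs are NOT isomorphic.

Degrees in G1: deg(0)=3, deg(1)=1, deg(2)=3, deg(3)=2, deg(4)=0, deg(5)=1, deg(6)=2.
Sorted degree sequence of G1: [3, 3, 2, 2, 1, 1, 0].
Degrees in G2: deg(0)=4, deg(1)=5, deg(2)=3, deg(3)=6, deg(4)=4, deg(5)=4, deg(6)=2.
Sorted degree sequence of G2: [6, 5, 4, 4, 4, 3, 2].
The (sorted) degree sequence is an isomorphism invariant, so since G1 and G2 have different degree sequences they cannot be isomorphic.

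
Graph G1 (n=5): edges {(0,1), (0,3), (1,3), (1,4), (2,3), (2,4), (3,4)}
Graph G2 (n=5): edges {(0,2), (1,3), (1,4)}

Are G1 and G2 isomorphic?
No, not isomorphic

The graphs are NOT isomorphic.

Connected components of G1: 1 component(s) with vertex sets [[0, 1, 2, 3, 4]], sizes [5].
Connected components of G2: 2 component(s) with vertex sets [[0, 2], [1, 3, 4]], sizes [2, 3].
The number of connected components (and the multiset of component sizes) is an isomorphism invariant — an isomorphism maps each component of G1 bijectively onto a component of G2. Since G1 has 1 component(s) and G2 has 2, they cannot be isomorphic.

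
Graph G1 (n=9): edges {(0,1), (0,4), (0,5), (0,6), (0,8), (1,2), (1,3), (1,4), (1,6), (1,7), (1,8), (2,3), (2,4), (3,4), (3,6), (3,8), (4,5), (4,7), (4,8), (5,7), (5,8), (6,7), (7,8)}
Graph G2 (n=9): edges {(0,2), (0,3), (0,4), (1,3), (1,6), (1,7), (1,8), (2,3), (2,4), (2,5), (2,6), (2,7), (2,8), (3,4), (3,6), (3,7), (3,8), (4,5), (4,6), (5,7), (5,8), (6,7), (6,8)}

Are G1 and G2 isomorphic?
Yes, isomorphic

The graphs are isomorphic.
One valid mapping φ: V(G1) → V(G2): 0→8, 1→2, 2→0, 3→4, 4→3, 5→1, 6→5, 7→7, 8→6

Verify φ preserves adjacency — for each edge of G1, its image is an edge of G2:
  (0,1) → (φ(0),φ(1)) = (2,8) ∈ E(G2) ✓
  (0,4) → (φ(0),φ(4)) = (3,8) ∈ E(G2) ✓
  (0,5) → (φ(0),φ(5)) = (1,8) ∈ E(G2) ✓
  (0,6) → (φ(0),φ(6)) = (5,8) ∈ E(G2) ✓
  (0,8) → (φ(0),φ(8)) = (6,8) ∈ E(G2) ✓
  (1,2) → (φ(1),φ(2)) = (0,2) ∈ E(G2) ✓
  (1,3) → (φ(1),φ(3)) = (2,4) ∈ E(G2) ✓
  (1,4) → (φ(1),φ(4)) = (2,3) ∈ E(G2) ✓
  (1,6) → (φ(1),φ(6)) = (2,5) ∈ E(G2) ✓
  (1,7) → (φ(1),φ(7)) = (2,7) ∈ E(G2) ✓
  (1,8) → (φ(1),φ(8)) = (2,6) ∈ E(G2) ✓
  (2,3) → (φ(2),φ(3)) = (0,4) ∈ E(G2) ✓
  (2,4) → (φ(2),φ(4)) = (0,3) ∈ E(G2) ✓
  (3,4) → (φ(3),φ(4)) = (3,4) ∈ E(G2) ✓
  (3,6) → (φ(3),φ(6)) = (4,5) ∈ E(G2) ✓
  (3,8) → (φ(3),φ(8)) = (4,6) ∈ E(G2) ✓
  (4,5) → (φ(4),φ(5)) = (1,3) ∈ E(G2) ✓
  (4,7) → (φ(4),φ(7)) = (3,7) ∈ E(G2) ✓
  (4,8) → (φ(4),φ(8)) = (3,6) ∈ E(G2) ✓
  (5,7) → (φ(5),φ(7)) = (1,7) ∈ E(G2) ✓
  (5,8) → (φ(5),φ(8)) = (1,6) ∈ E(G2) ✓
  (6,7) → (φ(6),φ(7)) = (5,7) ∈ E(G2) ✓
  (7,8) → (φ(7),φ(8)) = (6,7) ∈ E(G2) ✓
All 23 edges of G1 map to edges of G2, and |E(G1)| = |E(G2)| = 23, so φ is a bijection on edges as well as vertices. Hence G1 ≅ G2.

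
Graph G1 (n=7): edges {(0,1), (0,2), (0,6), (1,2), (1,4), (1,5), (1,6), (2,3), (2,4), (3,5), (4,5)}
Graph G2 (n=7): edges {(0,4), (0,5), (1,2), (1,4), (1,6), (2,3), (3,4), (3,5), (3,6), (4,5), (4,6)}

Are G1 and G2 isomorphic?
Yes, isomorphic

The graphs are isomorphic.
One valid mapping φ: V(G1) → V(G2): 0→5, 1→4, 2→3, 3→2, 4→6, 5→1, 6→0

Verify φ preserves adjacency — for each edge of G1, its image is an edge of G2:
  (0,1) → (φ(0),φ(1)) = (4,5) ∈ E(G2) ✓
  (0,2) → (φ(0),φ(2)) = (3,5) ∈ E(G2) ✓
  (0,6) → (φ(0),φ(6)) = (0,5) ∈ E(G2) ✓
  (1,2) → (φ(1),φ(2)) = (3,4) ∈ E(G2) ✓
  (1,4) → (φ(1),φ(4)) = (4,6) ∈ E(G2) ✓
  (1,5) → (φ(1),φ(5)) = (1,4) ∈ E(G2) ✓
  (1,6) → (φ(1),φ(6)) = (0,4) ∈ E(G2) ✓
  (2,3) → (φ(2),φ(3)) = (2,3) ∈ E(G2) ✓
  (2,4) → (φ(2),φ(4)) = (3,6) ∈ E(G2) ✓
  (3,5) → (φ(3),φ(5)) = (1,2) ∈ E(G2) ✓
  (4,5) → (φ(4),φ(5)) = (1,6) ∈ E(G2) ✓
All 11 edges of G1 map to edges of G2, and |E(G1)| = |E(G2)| = 11, so φ is a bijection on edges as well as vertices. Hence G1 ≅ G2.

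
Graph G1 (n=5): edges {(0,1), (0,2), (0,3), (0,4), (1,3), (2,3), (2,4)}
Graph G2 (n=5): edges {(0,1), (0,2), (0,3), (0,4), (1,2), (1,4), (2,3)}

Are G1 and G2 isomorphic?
Yes, isomorphic

The graphs are isomorphic.
One valid mapping φ: V(G1) → V(G2): 0→0, 1→4, 2→2, 3→1, 4→3

Verify φ preserves adjacency — for each edge of G1, its image is an edge of G2:
  (0,1) → (φ(0),φ(1)) = (0,4) ∈ E(G2) ✓
  (0,2) → (φ(0),φ(2)) = (0,2) ∈ E(G2) ✓
  (0,3) → (φ(0),φ(3)) = (0,1) ∈ E(G2) ✓
  (0,4) → (φ(0),φ(4)) = (0,3) ∈ E(G2) ✓
  (1,3) → (φ(1),φ(3)) = (1,4) ∈ E(G2) ✓
  (2,3) → (φ(2),φ(3)) = (1,2) ∈ E(G2) ✓
  (2,4) → (φ(2),φ(4)) = (2,3) ∈ E(G2) ✓
All 7 edges of G1 map to edges of G2, and |E(G1)| = |E(G2)| = 7, so φ is a bijection on edges as well as vertices. Hence G1 ≅ G2.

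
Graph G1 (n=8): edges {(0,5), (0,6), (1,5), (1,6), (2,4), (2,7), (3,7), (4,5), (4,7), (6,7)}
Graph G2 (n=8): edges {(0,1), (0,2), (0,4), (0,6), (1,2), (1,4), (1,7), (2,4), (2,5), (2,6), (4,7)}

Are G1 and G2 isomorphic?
No, not isomorphic

The graphs are NOT isomorphic.

Degrees in G1: deg(0)=2, deg(1)=2, deg(2)=2, deg(3)=1, deg(4)=3, deg(5)=3, deg(6)=3, deg(7)=4.
Sorted degree sequence of G1: [4, 3, 3, 3, 2, 2, 2, 1].
Degrees in G2: deg(0)=4, deg(1)=4, deg(2)=5, deg(3)=0, deg(4)=4, deg(5)=1, deg(6)=2, deg(7)=2.
Sorted degree sequence of G2: [5, 4, 4, 4, 2, 2, 1, 0].
The (sorted) degree sequence is an isomorphism invariant, so since G1 and G2 have different degree sequences they cannot be isomorphic.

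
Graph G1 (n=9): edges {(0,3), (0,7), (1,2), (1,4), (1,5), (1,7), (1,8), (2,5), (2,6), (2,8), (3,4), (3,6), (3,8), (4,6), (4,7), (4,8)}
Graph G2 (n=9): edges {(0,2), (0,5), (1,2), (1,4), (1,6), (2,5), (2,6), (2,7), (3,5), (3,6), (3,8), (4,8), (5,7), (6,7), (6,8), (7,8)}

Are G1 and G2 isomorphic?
Yes, isomorphic

The graphs are isomorphic.
One valid mapping φ: V(G1) → V(G2): 0→4, 1→2, 2→5, 3→8, 4→6, 5→0, 6→3, 7→1, 8→7

Verify φ preserves adjacency — for each edge of G1, its image is an edge of G2:
  (0,3) → (φ(0),φ(3)) = (4,8) ∈ E(G2) ✓
  (0,7) → (φ(0),φ(7)) = (1,4) ∈ E(G2) ✓
  (1,2) → (φ(1),φ(2)) = (2,5) ∈ E(G2) ✓
  (1,4) → (φ(1),φ(4)) = (2,6) ∈ E(G2) ✓
  (1,5) → (φ(1),φ(5)) = (0,2) ∈ E(G2) ✓
  (1,7) → (φ(1),φ(7)) = (1,2) ∈ E(G2) ✓
  (1,8) → (φ(1),φ(8)) = (2,7) ∈ E(G2) ✓
  (2,5) → (φ(2),φ(5)) = (0,5) ∈ E(G2) ✓
  (2,6) → (φ(2),φ(6)) = (3,5) ∈ E(G2) ✓
  (2,8) → (φ(2),φ(8)) = (5,7) ∈ E(G2) ✓
  (3,4) → (φ(3),φ(4)) = (6,8) ∈ E(G2) ✓
  (3,6) → (φ(3),φ(6)) = (3,8) ∈ E(G2) ✓
  (3,8) → (φ(3),φ(8)) = (7,8) ∈ E(G2) ✓
  (4,6) → (φ(4),φ(6)) = (3,6) ∈ E(G2) ✓
  (4,7) → (φ(4),φ(7)) = (1,6) ∈ E(G2) ✓
  (4,8) → (φ(4),φ(8)) = (6,7) ∈ E(G2) ✓
All 16 edges of G1 map to edges of G2, and |E(G1)| = |E(G2)| = 16, so φ is a bijection on edges as well as vertices. Hence G1 ≅ G2.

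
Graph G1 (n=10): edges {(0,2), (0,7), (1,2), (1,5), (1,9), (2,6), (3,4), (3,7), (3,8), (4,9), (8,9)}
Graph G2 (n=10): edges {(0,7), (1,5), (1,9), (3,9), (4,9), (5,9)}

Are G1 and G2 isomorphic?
No, not isomorphic

The graphs are NOT isomorphic.

Connected components of G1: 1 component(s) with vertex sets [[0, 1, 2, 3, 4, 5, 6, 7, 8, 9]], sizes [10].
Connected components of G2: 5 component(s) with vertex sets [[2], [6], [8], [0, 7], [1, 3, 4, 5, 9]], sizes [1, 1, 1, 2, 5].
The number of connected components (and the multiset of component sizes) is an isomorphism invariant — an isomorphism maps each component of G1 bijectively onto a component of G2. Since G1 has 1 component(s) and G2 has 5, they cannot be isomorphic.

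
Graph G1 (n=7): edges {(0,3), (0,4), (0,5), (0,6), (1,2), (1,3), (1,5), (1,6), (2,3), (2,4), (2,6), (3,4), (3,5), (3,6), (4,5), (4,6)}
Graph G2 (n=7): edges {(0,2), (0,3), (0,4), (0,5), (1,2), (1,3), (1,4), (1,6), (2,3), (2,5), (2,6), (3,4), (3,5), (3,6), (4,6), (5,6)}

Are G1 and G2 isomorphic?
Yes, isomorphic

The graphs are isomorphic.
One valid mapping φ: V(G1) → V(G2): 0→1, 1→0, 2→5, 3→3, 4→6, 5→4, 6→2

Verify φ preserves adjacency — for each edge of G1, its image is an edge of G2:
  (0,3) → (φ(0),φ(3)) = (1,3) ∈ E(G2) ✓
  (0,4) → (φ(0),φ(4)) = (1,6) ∈ E(G2) ✓
  (0,5) → (φ(0),φ(5)) = (1,4) ∈ E(G2) ✓
  (0,6) → (φ(0),φ(6)) = (1,2) ∈ E(G2) ✓
  (1,2) → (φ(1),φ(2)) = (0,5) ∈ E(G2) ✓
  (1,3) → (φ(1),φ(3)) = (0,3) ∈ E(G2) ✓
  (1,5) → (φ(1),φ(5)) = (0,4) ∈ E(G2) ✓
  (1,6) → (φ(1),φ(6)) = (0,2) ∈ E(G2) ✓
  (2,3) → (φ(2),φ(3)) = (3,5) ∈ E(G2) ✓
  (2,4) → (φ(2),φ(4)) = (5,6) ∈ E(G2) ✓
  (2,6) → (φ(2),φ(6)) = (2,5) ∈ E(G2) ✓
  (3,4) → (φ(3),φ(4)) = (3,6) ∈ E(G2) ✓
  (3,5) → (φ(3),φ(5)) = (3,4) ∈ E(G2) ✓
  (3,6) → (φ(3),φ(6)) = (2,3) ∈ E(G2) ✓
  (4,5) → (φ(4),φ(5)) = (4,6) ∈ E(G2) ✓
  (4,6) → (φ(4),φ(6)) = (2,6) ∈ E(G2) ✓
All 16 edges of G1 map to edges of G2, and |E(G1)| = |E(G2)| = 16, so φ is a bijection on edges as well as vertices. Hence G1 ≅ G2.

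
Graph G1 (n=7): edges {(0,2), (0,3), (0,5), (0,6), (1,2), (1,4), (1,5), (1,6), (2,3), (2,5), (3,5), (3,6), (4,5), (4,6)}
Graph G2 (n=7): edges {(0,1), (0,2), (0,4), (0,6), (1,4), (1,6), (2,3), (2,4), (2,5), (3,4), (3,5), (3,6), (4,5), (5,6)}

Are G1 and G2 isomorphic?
Yes, isomorphic

The graphs are isomorphic.
One valid mapping φ: V(G1) → V(G2): 0→3, 1→0, 2→2, 3→5, 4→1, 5→4, 6→6

Verify φ preserves adjacency — for each edge of G1, its image is an edge of G2:
  (0,2) → (φ(0),φ(2)) = (2,3) ∈ E(G2) ✓
  (0,3) → (φ(0),φ(3)) = (3,5) ∈ E(G2) ✓
  (0,5) → (φ(0),φ(5)) = (3,4) ∈ E(G2) ✓
  (0,6) → (φ(0),φ(6)) = (3,6) ∈ E(G2) ✓
  (1,2) → (φ(1),φ(2)) = (0,2) ∈ E(G2) ✓
  (1,4) → (φ(1),φ(4)) = (0,1) ∈ E(G2) ✓
  (1,5) → (φ(1),φ(5)) = (0,4) ∈ E(G2) ✓
  (1,6) → (φ(1),φ(6)) = (0,6) ∈ E(G2) ✓
  (2,3) → (φ(2),φ(3)) = (2,5) ∈ E(G2) ✓
  (2,5) → (φ(2),φ(5)) = (2,4) ∈ E(G2) ✓
  (3,5) → (φ(3),φ(5)) = (4,5) ∈ E(G2) ✓
  (3,6) → (φ(3),φ(6)) = (5,6) ∈ E(G2) ✓
  (4,5) → (φ(4),φ(5)) = (1,4) ∈ E(G2) ✓
  (4,6) → (φ(4),φ(6)) = (1,6) ∈ E(G2) ✓
All 14 edges of G1 map to edges of G2, and |E(G1)| = |E(G2)| = 14, so φ is a bijection on edges as well as vertices. Hence G1 ≅ G2.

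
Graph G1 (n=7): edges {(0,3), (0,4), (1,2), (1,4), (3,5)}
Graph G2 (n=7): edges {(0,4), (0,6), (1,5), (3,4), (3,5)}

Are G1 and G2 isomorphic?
Yes, isomorphic

The graphs are isomorphic.
One valid mapping φ: V(G1) → V(G2): 0→3, 1→0, 2→6, 3→5, 4→4, 5→1, 6→2

Verify φ preserves adjacency — for each edge of G1, its image is an edge of G2:
  (0,3) → (φ(0),φ(3)) = (3,5) ∈ E(G2) ✓
  (0,4) → (φ(0),φ(4)) = (3,4) ∈ E(G2) ✓
  (1,2) → (φ(1),φ(2)) = (0,6) ∈ E(G2) ✓
  (1,4) → (φ(1),φ(4)) = (0,4) ∈ E(G2) ✓
  (3,5) → (φ(3),φ(5)) = (1,5) ∈ E(G2) ✓
All 5 edges of G1 map to edges of G2, and |E(G1)| = |E(G2)| = 5, so φ is a bijection on edges as well as vertices. Hence G1 ≅ G2.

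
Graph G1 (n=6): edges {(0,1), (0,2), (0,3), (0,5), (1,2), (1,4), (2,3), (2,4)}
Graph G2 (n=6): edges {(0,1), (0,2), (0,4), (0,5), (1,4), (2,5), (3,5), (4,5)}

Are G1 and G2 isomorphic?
Yes, isomorphic

The graphs are isomorphic.
One valid mapping φ: V(G1) → V(G2): 0→5, 1→4, 2→0, 3→2, 4→1, 5→3

Verify φ preserves adjacency — for each edge of G1, its image is an edge of G2:
  (0,1) → (φ(0),φ(1)) = (4,5) ∈ E(G2) ✓
  (0,2) → (φ(0),φ(2)) = (0,5) ∈ E(G2) ✓
  (0,3) → (φ(0),φ(3)) = (2,5) ∈ E(G2) ✓
  (0,5) → (φ(0),φ(5)) = (3,5) ∈ E(G2) ✓
  (1,2) → (φ(1),φ(2)) = (0,4) ∈ E(G2) ✓
  (1,4) → (φ(1),φ(4)) = (1,4) ∈ E(G2) ✓
  (2,3) → (φ(2),φ(3)) = (0,2) ∈ E(G2) ✓
  (2,4) → (φ(2),φ(4)) = (0,1) ∈ E(G2) ✓
All 8 edges of G1 map to edges of G2, and |E(G1)| = |E(G2)| = 8, so φ is a bijection on edges as well as vertices. Hence G1 ≅ G2.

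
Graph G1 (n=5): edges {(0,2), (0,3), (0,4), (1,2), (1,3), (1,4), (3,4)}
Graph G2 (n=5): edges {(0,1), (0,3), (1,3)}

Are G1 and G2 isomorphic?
No, not isomorphic

The graphs are NOT isomorphic.

Connected components of G1: 1 component(s) with vertex sets [[0, 1, 2, 3, 4]], sizes [5].
Connected components of G2: 3 component(s) with vertex sets [[2], [4], [0, 1, 3]], sizes [1, 1, 3].
The number of connected components (and the multiset of component sizes) is an isomorphism invariant — an isomorphism maps each component of G1 bijectively onto a component of G2. Since G1 has 1 component(s) and G2 has 3, they cannot be isomorphic.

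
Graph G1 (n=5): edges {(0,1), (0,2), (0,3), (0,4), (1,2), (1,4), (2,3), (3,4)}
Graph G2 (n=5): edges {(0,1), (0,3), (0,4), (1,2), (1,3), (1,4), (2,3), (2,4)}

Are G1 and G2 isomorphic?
Yes, isomorphic

The graphs are isomorphic.
One valid mapping φ: V(G1) → V(G2): 0→1, 1→4, 2→0, 3→3, 4→2

Verify φ preserves adjacency — for each edge of G1, its image is an edge of G2:
  (0,1) → (φ(0),φ(1)) = (1,4) ∈ E(G2) ✓
  (0,2) → (φ(0),φ(2)) = (0,1) ∈ E(G2) ✓
  (0,3) → (φ(0),φ(3)) = (1,3) ∈ E(G2) ✓
  (0,4) → (φ(0),φ(4)) = (1,2) ∈ E(G2) ✓
  (1,2) → (φ(1),φ(2)) = (0,4) ∈ E(G2) ✓
  (1,4) → (φ(1),φ(4)) = (2,4) ∈ E(G2) ✓
  (2,3) → (φ(2),φ(3)) = (0,3) ∈ E(G2) ✓
  (3,4) → (φ(3),φ(4)) = (2,3) ∈ E(G2) ✓
All 8 edges of G1 map to edges of G2, and |E(G1)| = |E(G2)| = 8, so φ is a bijection on edges as well as vertices. Hence G1 ≅ G2.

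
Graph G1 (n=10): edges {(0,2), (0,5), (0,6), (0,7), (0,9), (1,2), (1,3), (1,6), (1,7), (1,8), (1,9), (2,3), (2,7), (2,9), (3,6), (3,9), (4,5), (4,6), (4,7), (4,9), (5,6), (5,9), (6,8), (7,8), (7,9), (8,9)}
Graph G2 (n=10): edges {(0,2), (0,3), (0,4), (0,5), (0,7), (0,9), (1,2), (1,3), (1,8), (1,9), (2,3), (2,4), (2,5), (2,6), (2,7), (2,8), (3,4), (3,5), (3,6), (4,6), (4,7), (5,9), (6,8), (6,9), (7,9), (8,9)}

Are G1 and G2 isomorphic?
Yes, isomorphic

The graphs are isomorphic.
One valid mapping φ: V(G1) → V(G2): 0→6, 1→0, 2→4, 3→7, 4→1, 5→8, 6→9, 7→3, 8→5, 9→2

Verify φ preserves adjacency — for each edge of G1, its image is an edge of G2:
  (0,2) → (φ(0),φ(2)) = (4,6) ∈ E(G2) ✓
  (0,5) → (φ(0),φ(5)) = (6,8) ∈ E(G2) ✓
  (0,6) → (φ(0),φ(6)) = (6,9) ∈ E(G2) ✓
  (0,7) → (φ(0),φ(7)) = (3,6) ∈ E(G2) ✓
  (0,9) → (φ(0),φ(9)) = (2,6) ∈ E(G2) ✓
  (1,2) → (φ(1),φ(2)) = (0,4) ∈ E(G2) ✓
  (1,3) → (φ(1),φ(3)) = (0,7) ∈ E(G2) ✓
  (1,6) → (φ(1),φ(6)) = (0,9) ∈ E(G2) ✓
  (1,7) → (φ(1),φ(7)) = (0,3) ∈ E(G2) ✓
  (1,8) → (φ(1),φ(8)) = (0,5) ∈ E(G2) ✓
  (1,9) → (φ(1),φ(9)) = (0,2) ∈ E(G2) ✓
  (2,3) → (φ(2),φ(3)) = (4,7) ∈ E(G2) ✓
  (2,7) → (φ(2),φ(7)) = (3,4) ∈ E(G2) ✓
  (2,9) → (φ(2),φ(9)) = (2,4) ∈ E(G2) ✓
  (3,6) → (φ(3),φ(6)) = (7,9) ∈ E(G2) ✓
  (3,9) → (φ(3),φ(9)) = (2,7) ∈ E(G2) ✓
  (4,5) → (φ(4),φ(5)) = (1,8) ∈ E(G2) ✓
  (4,6) → (φ(4),φ(6)) = (1,9) ∈ E(G2) ✓
  (4,7) → (φ(4),φ(7)) = (1,3) ∈ E(G2) ✓
  (4,9) → (φ(4),φ(9)) = (1,2) ∈ E(G2) ✓
  (5,6) → (φ(5),φ(6)) = (8,9) ∈ E(G2) ✓
  (5,9) → (φ(5),φ(9)) = (2,8) ∈ E(G2) ✓
  (6,8) → (φ(6),φ(8)) = (5,9) ∈ E(G2) ✓
  (7,8) → (φ(7),φ(8)) = (3,5) ∈ E(G2) ✓
  (7,9) → (φ(7),φ(9)) = (2,3) ∈ E(G2) ✓
  (8,9) → (φ(8),φ(9)) = (2,5) ∈ E(G2) ✓
All 26 edges of G1 map to edges of G2, and |E(G1)| = |E(G2)| = 26, so φ is a bijection on edges as well as vertices. Hence G1 ≅ G2.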